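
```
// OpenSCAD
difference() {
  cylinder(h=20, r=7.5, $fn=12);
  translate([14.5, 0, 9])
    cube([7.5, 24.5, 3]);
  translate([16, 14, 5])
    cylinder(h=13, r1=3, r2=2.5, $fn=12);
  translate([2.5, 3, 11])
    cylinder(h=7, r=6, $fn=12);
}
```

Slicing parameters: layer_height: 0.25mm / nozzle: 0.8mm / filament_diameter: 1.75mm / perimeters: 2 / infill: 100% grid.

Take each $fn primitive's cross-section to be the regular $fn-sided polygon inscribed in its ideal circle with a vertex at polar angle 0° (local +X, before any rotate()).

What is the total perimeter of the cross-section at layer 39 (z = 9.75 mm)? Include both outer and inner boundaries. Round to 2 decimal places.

At z = 9.75 mm: the r=7.5 cylinder contributes a regular 12-gon of circumradius 7.5 (perimeter = 2·12·7.500·sin(180°/12) = 46.59 mm); the cube at (14.5, 0) is present — its section is the full 7.5×24.5 rectangle (perimeter 64.00 mm); the cone at (16, 14) contributes a regular 12-gon of circumradius 2.817 (interpolated between r1=3 and r2=2.5 at t=0.365) (perimeter = 2·12·2.817·sin(180°/12) = 17.50 mm); the cylinder at (2.5, 3) is absent (z outside [11, 18]); Taking the first minus the rest: starting from the r=7.5 cylinder, the 7.5×24.5 cube at (14.5, 0) misses the remaining region (no effect); the cone at (16, 14) misses the remaining region (no effect) — boundary = 46.59 mm. Overall, the cross-section is a single solid region. Total boundary length (outer) = 46.59 mm.

46.59 mm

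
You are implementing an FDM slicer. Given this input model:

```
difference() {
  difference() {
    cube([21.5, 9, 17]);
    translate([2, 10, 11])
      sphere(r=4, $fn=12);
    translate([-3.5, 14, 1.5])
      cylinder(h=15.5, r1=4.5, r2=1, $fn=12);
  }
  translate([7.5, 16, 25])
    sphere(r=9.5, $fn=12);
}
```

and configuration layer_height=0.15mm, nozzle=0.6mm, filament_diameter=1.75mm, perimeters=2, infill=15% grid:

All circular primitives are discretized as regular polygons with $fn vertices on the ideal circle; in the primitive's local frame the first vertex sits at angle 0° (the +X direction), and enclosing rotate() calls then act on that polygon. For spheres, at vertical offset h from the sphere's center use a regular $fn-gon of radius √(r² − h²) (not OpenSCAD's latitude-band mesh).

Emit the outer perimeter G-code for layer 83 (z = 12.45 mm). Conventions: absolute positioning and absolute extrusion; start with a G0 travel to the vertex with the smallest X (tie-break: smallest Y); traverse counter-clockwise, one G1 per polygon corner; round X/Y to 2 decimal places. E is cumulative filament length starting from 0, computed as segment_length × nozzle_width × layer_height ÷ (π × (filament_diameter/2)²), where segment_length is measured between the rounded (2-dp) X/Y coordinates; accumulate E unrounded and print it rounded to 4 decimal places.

G0 X0.00 Y0.00 Z12.45
G1 X21.50 Y0.00 E0.8045
G1 X21.50 Y9.00 E1.1412
G1 X5.46 Y9.00 E1.7414
G1 X5.23 Y8.14 E1.7747
G1 X3.86 Y6.77 E1.8472
G1 X2.00 Y6.27 E1.9193
G1 X0.14 Y6.77 E1.9914
G1 X0.00 Y6.91 E1.9988
G1 X0.00 Y0.00 E2.2573

At z = 12.45 mm: the 21.5×9 cube contributes its full rectangle; the sphere at (2, 10): section is a regular 12-gon, circumradius = √(r²−h²) = √(4²−1.45²) = 3.728; the cone at (-3.5, 14) contributes a regular 12-gon of circumradius 2.027 (interpolated between r1=4.5 and r2=1 at t=0.706); After the difference (first − rest): starting from the 21.5×9 cube, the r=4 sphere at (2, 10) partially overlaps it — only the 11.74 mm² overlap (of its 41.69 mm²) is removed, clipping the outline; the cone at (-3.5, 14) misses the remaining region (no effect) — 1 connected region; the sphere at (7.5, 16) does not reach this height (|z−center|=12.550 > r=9.5); After the difference (first − rest): none of the subtracted shapes is present at this height, so that combined region is unchanged — 1 connected region. The outline is a single polygon with 9 vertices. Extrusion per mm of travel: 0.6 × 0.15 / (π × 0.875²) = 0.037418. Accumulating E over each segment gives final E = 2.2573.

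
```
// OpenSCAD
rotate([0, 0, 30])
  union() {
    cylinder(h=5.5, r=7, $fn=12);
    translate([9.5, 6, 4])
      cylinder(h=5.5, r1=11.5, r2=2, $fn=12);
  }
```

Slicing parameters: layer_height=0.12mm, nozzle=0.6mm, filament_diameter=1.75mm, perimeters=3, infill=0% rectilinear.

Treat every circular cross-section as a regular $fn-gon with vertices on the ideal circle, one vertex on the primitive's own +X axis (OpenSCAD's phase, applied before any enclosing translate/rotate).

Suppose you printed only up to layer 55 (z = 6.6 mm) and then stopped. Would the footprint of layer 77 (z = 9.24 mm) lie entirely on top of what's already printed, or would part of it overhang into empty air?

entirely on top

Compare the two slices. At z = 6.6: the cylinder does not reach this height (z outside [0, 5.5]); the cone at (9.5, 6): at t=0.473 of its height the radius interpolates to r₁+(r₂−r₁)t = 7.009, giving a regular 12-gon of that circumradius (area = (12/2)·7.009²·sin(360°/12) = 147.38 mm²); Merging all regions: only the cone at (9.5, 6) is present, so the union is just that shape — area = 147.38 mm²; (whole slice rotated 30° about Z — lengths, areas and connectivity unchanged). At z = 9.24: the cylinder is not intersected at this z (z outside [0, 5.5]); the cone at (9.5, 6) (r1=11.5→r2=2) has section circumradius 2.449 here — a regular 12-gon (area = (12/2)·2.449²·sin(360°/12) = 17.99 mm²); Taking the union: only the cone at (9.5, 6) is present, so the union is just that shape — area = 17.99 mm²; (rotated 30° about Z; rotation is an isometry so areas/perimeters/island counts are preserved). Checking containment: the cross-section at z = 9.24 is a subset of the cross-section at z = 6.6.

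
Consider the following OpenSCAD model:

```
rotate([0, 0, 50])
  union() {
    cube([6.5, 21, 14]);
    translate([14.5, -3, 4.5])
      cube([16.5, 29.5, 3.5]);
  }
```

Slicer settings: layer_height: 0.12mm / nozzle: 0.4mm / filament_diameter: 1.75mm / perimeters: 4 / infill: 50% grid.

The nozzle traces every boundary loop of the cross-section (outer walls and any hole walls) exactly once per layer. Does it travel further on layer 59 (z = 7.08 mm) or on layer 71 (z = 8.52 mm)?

Layer 59 (z = 7.08): the 6.5×21 cube contributes its full rectangle (perimeter 55.00 mm); the cube at (14.5, -3) is present — its section is the full 16.5×29.5 rectangle (perimeter 92.00 mm); Combining (union): the 2 present regions are separate (no shared area or edge), so areas and boundary lengths simply add and each stays a separate island — boundary = 147.00 mm; (whole slice rotated 50° about Z — lengths, areas and connectivity unchanged). So its perimeter = 147.00 mm. Layer 71 (z = 8.52): the cube (footprint 6.5×21) is included at this height (perimeter 55.00 mm); the cube at (14.5, -3) is absent (z outside [4.5, 8]); Taking the union: only the 6.5×21 cube is present, so the union is just that shape — boundary = 55.00 mm; (whole slice rotated 50° about Z — lengths, areas and connectivity unchanged). So its perimeter = 55.00 mm. Layer 59 is larger (147.00 vs 55.00 mm).

layer 59 (z = 7.08 mm)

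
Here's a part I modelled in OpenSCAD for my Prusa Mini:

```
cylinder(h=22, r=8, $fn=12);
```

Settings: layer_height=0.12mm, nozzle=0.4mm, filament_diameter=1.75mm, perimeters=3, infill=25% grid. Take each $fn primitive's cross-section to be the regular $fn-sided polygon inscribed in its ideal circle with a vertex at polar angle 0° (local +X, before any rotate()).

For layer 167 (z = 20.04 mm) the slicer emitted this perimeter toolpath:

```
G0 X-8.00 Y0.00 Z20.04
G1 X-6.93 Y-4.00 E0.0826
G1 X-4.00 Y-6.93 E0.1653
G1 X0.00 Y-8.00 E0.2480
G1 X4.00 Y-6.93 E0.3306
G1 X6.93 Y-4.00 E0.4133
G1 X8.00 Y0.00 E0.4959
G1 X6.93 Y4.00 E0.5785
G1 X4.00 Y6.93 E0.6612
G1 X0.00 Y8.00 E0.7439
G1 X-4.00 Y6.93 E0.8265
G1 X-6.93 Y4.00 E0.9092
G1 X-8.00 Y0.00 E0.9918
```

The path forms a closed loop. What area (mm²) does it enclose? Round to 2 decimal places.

192.05 mm²

Apply the shoelace formula to the sequence of (X, Y) vertices; enclosed area = 192.05 mm².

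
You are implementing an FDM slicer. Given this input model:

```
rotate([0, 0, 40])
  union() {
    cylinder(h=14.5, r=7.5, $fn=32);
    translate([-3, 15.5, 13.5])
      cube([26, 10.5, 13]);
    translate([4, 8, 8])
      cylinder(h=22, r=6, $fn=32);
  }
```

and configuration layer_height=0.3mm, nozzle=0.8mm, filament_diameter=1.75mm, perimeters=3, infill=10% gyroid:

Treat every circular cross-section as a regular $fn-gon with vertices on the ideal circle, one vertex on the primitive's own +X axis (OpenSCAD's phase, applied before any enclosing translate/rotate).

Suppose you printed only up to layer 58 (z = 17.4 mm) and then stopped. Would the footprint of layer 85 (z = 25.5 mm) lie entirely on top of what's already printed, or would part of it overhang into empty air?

Compare the two slices. At z = 17.4: the cylinder does not reach this height (z outside [0, 14.5]); the cube at (-3, 15.5) (footprint 26×10.5) is included at this height (area 273.00 mm²); the cylinder at (4, 8): section is a regular 32-gon, circumradius r=6 (area = (32/2)·6.000²·sin(360°/32) = 112.37 mm²); Combining (union): the 2 present regions are separate (no shared area or edge), so areas and boundary lengths simply add and each stays a separate island — area = 385.37 mm²; (whole slice rotated 40° about Z — lengths, areas and connectivity unchanged). At z = 25.5: the cylinder does not reach this height (z outside [0, 14.5]); the cube at (-3, 15.5) (footprint 26×10.5) is included at this height (area 273.00 mm²); the cylinder at (4, 8): section is a regular 32-gon, circumradius r=6 (area = (32/2)·6.000²·sin(360°/32) = 112.37 mm²); Taking the union: the 2 present regions are separate (no shared area or edge), so areas and boundary lengths simply add and each stays a separate island — area = 385.37 mm²; (whole slice rotated 40° about Z — lengths, areas and connectivity unchanged). Checking containment: the cross-section at z = 25.5 is a subset of the cross-section at z = 17.4.

entirely on top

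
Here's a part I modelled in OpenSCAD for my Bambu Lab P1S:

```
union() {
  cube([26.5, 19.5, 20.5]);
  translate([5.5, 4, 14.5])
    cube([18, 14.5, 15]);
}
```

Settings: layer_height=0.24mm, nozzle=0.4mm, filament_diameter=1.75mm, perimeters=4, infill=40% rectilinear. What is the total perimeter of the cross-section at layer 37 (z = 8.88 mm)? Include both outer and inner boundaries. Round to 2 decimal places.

At z = 8.88 mm: the 26.5×19.5 cube contributes its full rectangle (perimeter 92.00 mm); the cube at (5.5, 4) is not intersected at this z (z outside [14.5, 29.5]); Combining (union): only the 26.5×19.5 cube is present, so the union is just that shape — boundary = 92.00 mm. Overall, the cross-section is a single solid region. Total boundary length (outer) = 92.00 mm.

92.00 mm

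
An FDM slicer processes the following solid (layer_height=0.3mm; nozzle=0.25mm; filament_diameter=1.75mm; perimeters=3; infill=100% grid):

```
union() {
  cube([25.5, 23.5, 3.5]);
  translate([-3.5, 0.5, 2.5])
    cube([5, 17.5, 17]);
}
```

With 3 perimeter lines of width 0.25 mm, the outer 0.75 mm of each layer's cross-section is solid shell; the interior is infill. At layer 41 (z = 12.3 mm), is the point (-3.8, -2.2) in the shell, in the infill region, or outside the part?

At z = 12.3 mm: the cube does not reach this height (z outside [0, 3.5]); the cube at (-3.5, 0.5) is present — its section is the full 5×17.5 rectangle; Merging all regions: only the 5×17.5 cube at (-3.5, 0.5) is present, so the union is just that shape — 1 connected region. Overall, the cross-section is a single solid region. The nearest boundary edge runs (-3.50, 0.50)→(1.50, 0.50); distance from the point to it = 2.72 mm. The point is not inside any of the regions above, so it lies outside the cross-section (2.72 mm from the nearest boundary).

outside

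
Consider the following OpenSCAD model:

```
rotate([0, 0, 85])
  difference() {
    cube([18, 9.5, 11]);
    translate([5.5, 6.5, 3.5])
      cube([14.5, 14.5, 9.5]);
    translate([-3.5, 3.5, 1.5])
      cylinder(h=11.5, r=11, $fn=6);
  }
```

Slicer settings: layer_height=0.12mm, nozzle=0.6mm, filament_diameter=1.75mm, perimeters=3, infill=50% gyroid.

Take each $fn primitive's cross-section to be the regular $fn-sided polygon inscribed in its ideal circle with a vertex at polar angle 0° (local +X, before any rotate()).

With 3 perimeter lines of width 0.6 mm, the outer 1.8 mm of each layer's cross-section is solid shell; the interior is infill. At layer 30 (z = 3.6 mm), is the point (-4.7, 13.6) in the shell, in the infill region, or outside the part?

shell

At z = 3.6 mm: the cube is present — its section is the full 18×9.5 rectangle; the cube at (5.5, 6.5) (footprint 14.5×14.5) is included at this height; the cylinder at (-3.5, 3.5): section is a regular 6-gon, circumradius r=11; Taking the first minus the rest: starting from the 18×9.5 cube, the 14.5×14.5 cube at (5.5, 6.5) partially overlaps it — only the 37.50 mm² overlap (of its 210.25 mm²) is removed, clipping the outline; the r=11 cylinder at (-3.5, 3.5) partially overlaps it — only the 57.26 mm² overlap (of its 314.37 mm²) is removed, clipping the outline — 2 connected regions; (rotated 85° about Z; rotation is an isometry so areas/perimeters/island counts are preserved). Overall, the cross-section has 2 separate islands. Undo the 85° rotation: the query point maps to (13.139, 5.867) in the un-rotated model frame. The nearest boundary edge runs (5.77, 6.50)→(18.00, 6.50); distance from the point to it = 0.63 mm. (Shell/infill is judged within the island containing the point — the largest one.) The point is inside the cross-section, 0.63 mm from the nearest boundary — within the 1.8 mm shell band (3 × 0.6).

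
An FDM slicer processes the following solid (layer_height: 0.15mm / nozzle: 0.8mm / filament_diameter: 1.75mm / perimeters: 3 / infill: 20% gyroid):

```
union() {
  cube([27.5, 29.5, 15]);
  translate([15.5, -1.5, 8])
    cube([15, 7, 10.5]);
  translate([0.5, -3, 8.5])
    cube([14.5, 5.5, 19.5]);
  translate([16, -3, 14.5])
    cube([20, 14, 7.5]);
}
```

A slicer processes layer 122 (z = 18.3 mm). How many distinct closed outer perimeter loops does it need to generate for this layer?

2

At z = 18.3 mm: the cube is not intersected at this z (z outside [0, 15]); the 15×7 cube at (15.5, -1.5) contributes its full rectangle; the cube at (0.5, -3) is present — its section is the full 14.5×5.5 rectangle; the 20×14 cube at (16, -3) contributes its full rectangle; Combining (union): the regions partially overlap (shared area 101.50 mm²), so overlapping operands fuse into one piece — 2 connected regions. The result has 2 disconnected regions.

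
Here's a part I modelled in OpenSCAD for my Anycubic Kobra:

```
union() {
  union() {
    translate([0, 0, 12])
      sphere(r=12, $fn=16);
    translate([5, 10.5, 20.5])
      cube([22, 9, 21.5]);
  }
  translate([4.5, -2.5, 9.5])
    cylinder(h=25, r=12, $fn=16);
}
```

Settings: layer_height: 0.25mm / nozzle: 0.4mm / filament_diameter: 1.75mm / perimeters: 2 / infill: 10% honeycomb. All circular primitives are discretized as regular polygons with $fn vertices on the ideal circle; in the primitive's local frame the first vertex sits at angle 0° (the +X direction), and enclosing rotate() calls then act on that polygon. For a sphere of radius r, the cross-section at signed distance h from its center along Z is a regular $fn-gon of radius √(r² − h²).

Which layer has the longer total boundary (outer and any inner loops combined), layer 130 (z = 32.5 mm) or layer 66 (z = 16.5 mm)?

Layer 130 (z = 32.5): the sphere is not intersected at this z (|z−center|=20.500 > r=12); the cube at (5, 10.5) is present — its section is the full 22×9 rectangle (perimeter 62.00 mm); Taking the union: only the 22×9 cube at (5, 10.5) is present, so the union is just that shape — boundary = 62.00 mm; the cylinder at (4.5, -2.5): section is a regular 16-gon, circumradius r=12 (perimeter = 2·16·12.000·sin(180°/16) = 74.91 mm); Taking the union: the 2 present regions are separate (no shared area or edge), so areas and boundary lengths simply add and each stays a separate island — boundary = 136.91 mm. So its perimeter = 136.91 mm. Layer 66 (z = 16.5): the r=12 sphere contributes a regular 16-gon of circumradius √(12²−4.5²) = 11.124 (perimeter = 2·16·11.124·sin(180°/16) = 69.45 mm); the cube at (5, 10.5) is not intersected at this z (z outside [20.5, 42]); Taking the union: only the r=12 sphere is present, so the union is just that shape — boundary = 69.45 mm; the r=12 cylinder at (4.5, -2.5) gives a regular 16-gon of circumradius 12 (constant along its height) (perimeter = 2·16·12.000·sin(180°/16) = 74.91 mm); Combining (union): the regions partially overlap (shared area 291.67 mm²), so the edge portions inside another operand are dropped and the merged outline is re-measured after clipping — boundary = 82.78 mm. So its perimeter = 82.78 mm. Layer 130 is larger (136.91 vs 82.78 mm).

layer 130 (z = 32.5 mm)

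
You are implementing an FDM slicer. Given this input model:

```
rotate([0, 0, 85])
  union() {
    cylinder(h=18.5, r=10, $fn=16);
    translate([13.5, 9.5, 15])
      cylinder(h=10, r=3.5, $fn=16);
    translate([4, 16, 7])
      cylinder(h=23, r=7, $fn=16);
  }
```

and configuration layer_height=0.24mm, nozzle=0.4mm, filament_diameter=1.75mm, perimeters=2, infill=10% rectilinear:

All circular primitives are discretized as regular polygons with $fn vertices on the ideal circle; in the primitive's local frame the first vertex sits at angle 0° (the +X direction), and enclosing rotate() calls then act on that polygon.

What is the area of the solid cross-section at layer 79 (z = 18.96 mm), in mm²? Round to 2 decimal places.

187.51 mm²

At z = 18.96 mm: the cylinder is absent (z outside [0, 18.5]); the cylinder at (13.5, 9.5): section is a regular 16-gon, circumradius r=3.5 (area = (16/2)·3.500²·sin(360°/16) = 37.50 mm²); the cylinder at (4, 16): section is a regular 16-gon, circumradius r=7 (area = (16/2)·7.000²·sin(360°/16) = 150.01 mm²); Merging all regions: the 2 present regions are separate (no shared area or edge), so areas and boundary lengths simply add and each stays a separate island — area = 187.51 mm²; (whole slice rotated 85° about Z — lengths, areas and connectivity unchanged). Overall, the cross-section has 2 separate islands. Net area = 187.51 mm².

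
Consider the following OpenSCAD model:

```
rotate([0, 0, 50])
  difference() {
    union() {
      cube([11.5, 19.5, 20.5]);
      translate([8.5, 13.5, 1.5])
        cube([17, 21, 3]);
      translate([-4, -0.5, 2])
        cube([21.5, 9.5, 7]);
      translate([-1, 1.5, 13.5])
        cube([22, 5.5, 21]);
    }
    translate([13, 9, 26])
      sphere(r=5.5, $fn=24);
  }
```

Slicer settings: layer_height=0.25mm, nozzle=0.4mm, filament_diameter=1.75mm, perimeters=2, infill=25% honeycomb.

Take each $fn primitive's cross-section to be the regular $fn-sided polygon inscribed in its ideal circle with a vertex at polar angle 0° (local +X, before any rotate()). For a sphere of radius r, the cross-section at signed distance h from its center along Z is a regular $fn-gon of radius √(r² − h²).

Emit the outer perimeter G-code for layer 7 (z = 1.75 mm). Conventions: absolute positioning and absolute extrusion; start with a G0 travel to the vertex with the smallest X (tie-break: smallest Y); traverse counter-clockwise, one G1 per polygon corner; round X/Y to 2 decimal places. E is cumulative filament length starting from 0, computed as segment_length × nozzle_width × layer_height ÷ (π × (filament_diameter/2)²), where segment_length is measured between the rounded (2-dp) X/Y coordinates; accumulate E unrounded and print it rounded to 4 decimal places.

G0 X-20.96 Y28.69 Z1.75
G1 X-9.47 Y19.05 E0.6236
G1 X-14.94 Y12.53 E0.9774
G1 X0.00 Y0.00 E1.7881
G1 X7.39 Y8.81 E2.2661
G1 X-2.95 Y17.49 E2.8274
G1 X6.05 Y28.21 E3.4093
G1 X-10.04 Y41.71 E4.2826
G1 X-20.96 Y28.69 E4.9890

At z = 1.75 mm: the 11.5×19.5 cube contributes its full rectangle; the cube at (8.5, 13.5) (footprint 17×21) is included at this height; the cube at (-4, -0.5) does not reach this height (z outside [2, 9]); the cube at (-1, 1.5) is absent (z outside [13.5, 34.5]); Taking the union: the regions partially overlap (shared area 18.00 mm²), so overlapping operands fuse into one piece — 1 connected region; the sphere at (13, 9) is not intersected at this z (|z−center|=24.250 > r=5.5); After the difference (first − rest): none of the subtracted shapes is present at this height, so the result so far is unchanged — 1 connected region; (rotated 50° about Z; rotation is an isometry so areas/perimeters/island counts are preserved). The outline is a single polygon with 8 vertices. Extrusion per mm of travel: 0.4 × 0.25 / (π × 0.875²) = 0.041575. Accumulating E over each segment gives final E = 4.9890.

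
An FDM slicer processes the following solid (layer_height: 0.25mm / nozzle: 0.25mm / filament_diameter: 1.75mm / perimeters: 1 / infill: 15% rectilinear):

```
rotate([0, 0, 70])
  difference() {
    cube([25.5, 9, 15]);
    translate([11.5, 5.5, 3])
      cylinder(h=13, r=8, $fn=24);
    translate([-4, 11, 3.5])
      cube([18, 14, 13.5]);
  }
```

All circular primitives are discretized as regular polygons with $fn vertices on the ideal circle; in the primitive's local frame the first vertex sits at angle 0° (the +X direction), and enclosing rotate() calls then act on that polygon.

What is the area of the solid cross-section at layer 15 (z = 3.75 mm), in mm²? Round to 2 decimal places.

At z = 3.75 mm: the cube is present — its section is the full 25.5×9 rectangle (area 229.50 mm²); the r=8 cylinder at (11.5, 5.5) contributes a regular 24-gon of circumradius 8 (area = (24/2)·8.000²·sin(360°/24) = 198.77 mm²); the cube at (-4, 11) is present — its section is the full 18×14 rectangle (area 252.00 mm²); Subtracting the remaining from the first: starting from the 25.5×9 cube (229.50 mm²), the r=8 cylinder at (11.5, 5.5) partially overlaps it — only the 133.71 mm² overlap (of its 198.77 mm²) is removed, clipping the outline; the 18×14 cube at (-4, 11) misses the remaining region (no effect) — area = 95.79 mm²; (rotated 70° about Z; rotation is an isometry so areas/perimeters/island counts are preserved). Overall, the cross-section has 2 separate islands. Net area = 95.79 mm².

95.79 mm²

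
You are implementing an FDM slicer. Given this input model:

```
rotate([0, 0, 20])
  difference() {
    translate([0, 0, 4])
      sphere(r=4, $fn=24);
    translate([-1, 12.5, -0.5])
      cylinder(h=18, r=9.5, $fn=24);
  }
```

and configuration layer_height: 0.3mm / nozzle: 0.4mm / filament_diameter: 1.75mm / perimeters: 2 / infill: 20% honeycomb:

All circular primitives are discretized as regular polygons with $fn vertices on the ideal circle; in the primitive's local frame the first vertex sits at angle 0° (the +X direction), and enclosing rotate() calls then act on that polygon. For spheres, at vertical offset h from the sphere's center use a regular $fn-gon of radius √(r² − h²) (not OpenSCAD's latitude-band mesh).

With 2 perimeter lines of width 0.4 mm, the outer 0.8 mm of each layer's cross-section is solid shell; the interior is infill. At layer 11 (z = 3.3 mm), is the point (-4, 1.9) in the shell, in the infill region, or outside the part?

At z = 3.3 mm: the r=4 sphere slices to a regular 24-gon of circumradius 3.938 (√(r²−h²) with h=0.7 from center); the r=9.5 cylinder at (-1, 12.5) gives a regular 24-gon of circumradius 9.5 (constant along its height); Taking the first minus the rest: starting from the r=4 sphere, the r=9.5 cylinder at (-1, 12.5) partially overlaps it — only the 2.30 mm² overlap (of its 280.30 mm²) is removed, clipping the outline — 1 connected region; (whole slice rotated 20° about Z — lengths, areas and connectivity unchanged). Overall, the cross-section is a single solid region. Undo the 20° rotation: the query point maps to (-3.109, 3.153) in the un-rotated model frame. The nearest boundary edge runs (-3.41, 1.97)→(-2.78, 2.78); distance from the point to it = 0.49 mm. The point is not inside any of the regions above, so it lies outside the cross-section (0.49 mm from the nearest boundary).

outside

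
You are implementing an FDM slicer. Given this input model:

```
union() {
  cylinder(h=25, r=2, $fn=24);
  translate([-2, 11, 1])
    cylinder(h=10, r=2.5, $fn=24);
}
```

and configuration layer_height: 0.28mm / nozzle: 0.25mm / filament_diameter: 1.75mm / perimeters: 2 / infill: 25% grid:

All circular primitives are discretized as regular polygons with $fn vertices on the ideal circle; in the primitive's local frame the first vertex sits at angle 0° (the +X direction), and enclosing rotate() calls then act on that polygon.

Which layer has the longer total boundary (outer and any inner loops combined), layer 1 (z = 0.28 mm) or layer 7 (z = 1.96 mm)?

layer 7 (z = 1.96 mm)

Layer 1 (z = 0.28): the r=2 cylinder gives a regular 24-gon of circumradius 2 (constant along its height) (perimeter = 2·24·2.000·sin(180°/24) = 12.53 mm); the cylinder at (-2, 11) does not reach this height (z outside [1, 11]); Taking the union: only the r=2 cylinder is present, so the union is just that shape — boundary = 12.53 mm. So its perimeter = 12.53 mm. Layer 7 (z = 1.96): the cylinder: section is a regular 24-gon, circumradius r=2 (perimeter = 2·24·2.000·sin(180°/24) = 12.53 mm); the r=2.5 cylinder at (-2, 11) contributes a regular 24-gon of circumradius 2.5 (perimeter = 2·24·2.500·sin(180°/24) = 15.66 mm); Merging all regions: the 2 present regions are separate (no shared area or edge), so areas and boundary lengths simply add and each stays a separate island — boundary = 28.19 mm. So its perimeter = 28.19 mm. Layer 7 is larger (28.19 vs 12.53 mm).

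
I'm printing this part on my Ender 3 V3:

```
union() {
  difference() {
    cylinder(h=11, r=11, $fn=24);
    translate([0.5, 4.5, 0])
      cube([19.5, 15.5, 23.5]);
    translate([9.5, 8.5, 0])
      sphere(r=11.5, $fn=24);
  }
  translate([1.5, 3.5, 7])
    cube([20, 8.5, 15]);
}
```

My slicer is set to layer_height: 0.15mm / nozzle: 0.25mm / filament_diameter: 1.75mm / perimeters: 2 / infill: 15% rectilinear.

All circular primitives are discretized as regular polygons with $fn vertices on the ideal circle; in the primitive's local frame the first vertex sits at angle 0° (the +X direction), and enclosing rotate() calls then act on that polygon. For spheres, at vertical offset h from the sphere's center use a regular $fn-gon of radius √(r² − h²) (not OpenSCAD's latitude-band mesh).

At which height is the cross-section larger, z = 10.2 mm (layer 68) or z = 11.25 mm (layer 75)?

layer 68 (z = 10.2 mm)

Layer 68 (z = 10.2): the cylinder: section is a regular 24-gon, circumradius r=11 (area = (24/2)·11.000²·sin(360°/24) = 375.81 mm²); the cube at (0.5, 4.5) (footprint 19.5×15.5) is included at this height (area 302.25 mm²); the sphere at (9.5, 8.5): section is a regular 24-gon, circumradius = √(r²−h²) = √(11.5²−10.2²) = 5.311 (area = (24/2)·5.311²·sin(360°/24) = 87.62 mm²); Subtracting the remaining from the first: starting from the r=11 cylinder (375.81 mm²), the 19.5×15.5 cube at (0.5, 4.5) partially overlaps it — only the 42.94 mm² overlap (of its 302.25 mm²) is removed, clipping the outline; the r=11.5 sphere at (9.5, 8.5) partially overlaps it — only the 3.89 mm² overlap (of its 87.62 mm²) is removed, clipping the outline — area = 328.97 mm²; the 20×8.5 cube at (1.5, 3.5) contributes its full rectangle (area 170.00 mm²); Taking the union: the regions partially overlap — summed areas 498.97 mm² minus the doubly-counted overlap 5.30 mm² gives 493.67 mm² — area = 493.67 mm². So its area = 493.67 mm². Layer 75 (z = 11.25): the cylinder does not reach this height (z outside [0, 11]); the 19.5×15.5 cube at (0.5, 4.5) contributes its full rectangle (area 302.25 mm²); the r=11.5 sphere at (9.5, 8.5) slices to a regular 24-gon of circumradius 2.385 (√(r²−h²) with h=11.25 from center) (area = (24/2)·2.385²·sin(360°/24) = 17.66 mm²); After the difference (first − rest): the first operand is absent here, so nothing remains; the cube at (1.5, 3.5) is present — its section is the full 20×8.5 rectangle (area 170.00 mm²); Merging all regions: only the 20×8.5 cube at (1.5, 3.5) is present, so the union is just that shape — area = 170.00 mm². So its area = 170.00 mm². Layer 68 is larger (493.67 vs 170.00 mm²).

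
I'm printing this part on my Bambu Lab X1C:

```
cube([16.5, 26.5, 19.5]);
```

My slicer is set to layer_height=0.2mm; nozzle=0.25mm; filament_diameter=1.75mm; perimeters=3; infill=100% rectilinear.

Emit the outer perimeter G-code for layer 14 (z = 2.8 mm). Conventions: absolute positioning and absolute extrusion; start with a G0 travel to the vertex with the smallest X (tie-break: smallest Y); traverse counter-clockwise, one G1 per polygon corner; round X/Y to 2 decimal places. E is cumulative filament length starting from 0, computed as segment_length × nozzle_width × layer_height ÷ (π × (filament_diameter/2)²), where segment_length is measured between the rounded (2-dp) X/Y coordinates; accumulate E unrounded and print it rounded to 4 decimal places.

G0 X0.00 Y0.00 Z2.80
G1 X16.50 Y0.00 E0.3430
G1 X16.50 Y26.50 E0.8939
G1 X0.00 Y26.50 E1.2369
G1 X0.00 Y0.00 E1.7877

At z = 2.8 mm: the cube is present — its section is the full 16.5×26.5 rectangle. The outline is a single polygon with 4 vertices. Extrusion per mm of travel: 0.25 × 0.2 / (π × 0.875²) = 0.020788. Accumulating E over each segment gives final E = 1.7877.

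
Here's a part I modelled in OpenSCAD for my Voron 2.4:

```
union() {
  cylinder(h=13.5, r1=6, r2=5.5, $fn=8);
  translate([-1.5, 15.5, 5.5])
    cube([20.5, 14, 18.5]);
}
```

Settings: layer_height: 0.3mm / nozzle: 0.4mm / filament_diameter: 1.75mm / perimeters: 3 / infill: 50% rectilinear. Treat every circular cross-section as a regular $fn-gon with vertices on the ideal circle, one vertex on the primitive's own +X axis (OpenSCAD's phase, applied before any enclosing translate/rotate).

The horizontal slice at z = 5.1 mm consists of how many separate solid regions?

At z = 5.1 mm: the cone: at t=0.378 of its height the radius interpolates to r₁+(r₂−r₁)t = 5.811, giving a regular 8-gon of that circumradius; the cube at (-1.5, 15.5) does not reach this height (z outside [5.5, 24]); Taking the union: only the cone is present, so the union is just that shape — 1 connected region. The result has 1 disconnected region.

1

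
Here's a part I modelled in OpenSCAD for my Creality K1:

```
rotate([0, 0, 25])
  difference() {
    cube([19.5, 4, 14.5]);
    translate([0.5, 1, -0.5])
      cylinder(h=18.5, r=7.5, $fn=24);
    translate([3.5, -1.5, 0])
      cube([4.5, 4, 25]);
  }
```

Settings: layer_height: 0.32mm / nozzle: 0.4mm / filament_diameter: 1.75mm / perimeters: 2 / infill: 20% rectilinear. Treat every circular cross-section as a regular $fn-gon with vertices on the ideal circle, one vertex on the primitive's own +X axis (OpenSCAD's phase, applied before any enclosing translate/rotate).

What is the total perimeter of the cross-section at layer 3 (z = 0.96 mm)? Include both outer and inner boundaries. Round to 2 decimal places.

At z = 0.96 mm: the cube is present — its section is the full 19.5×4 rectangle (perimeter 47.00 mm); the r=7.5 cylinder at (0.5, 1) contributes a regular 24-gon of circumradius 7.5 (perimeter = 2·24·7.500·sin(180°/24) = 46.99 mm); the 4.5×4 cube at (3.5, -1.5) contributes its full rectangle (perimeter 17.00 mm); Subtracting the remaining from the first: starting from the 19.5×4 cube, the r=7.5 cylinder at (0.5, 1) partially overlaps it — only the 31.18 mm² overlap (of its 174.70 mm²) is removed, clipping the outline; the 4.5×4 cube at (3.5, -1.5) partially overlaps it — only the 0.21 mm² overlap (of its 18.00 mm²) is removed, clipping the outline — boundary = 31.98 mm; (rotated 25° about Z; rotation is an isometry so areas/perimeters/island counts are preserved). Overall, the cross-section is a single solid region. Total boundary length (outer) = 31.98 mm.

31.98 mm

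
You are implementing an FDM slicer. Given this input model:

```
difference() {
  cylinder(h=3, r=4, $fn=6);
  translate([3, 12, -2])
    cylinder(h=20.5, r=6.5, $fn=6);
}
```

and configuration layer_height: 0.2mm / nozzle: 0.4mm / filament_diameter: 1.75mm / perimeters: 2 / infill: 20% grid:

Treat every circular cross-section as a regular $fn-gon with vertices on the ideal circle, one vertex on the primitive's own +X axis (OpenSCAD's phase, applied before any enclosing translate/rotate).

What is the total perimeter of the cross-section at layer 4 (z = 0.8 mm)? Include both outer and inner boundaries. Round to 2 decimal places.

At z = 0.8 mm: the cylinder: section is a regular 6-gon, circumradius r=4 (perimeter = 2·6·4.000·sin(180°/6) = 24.00 mm); the r=6.5 cylinder at (3, 12) gives a regular 6-gon of circumradius 6.5 (constant along its height) (perimeter = 2·6·6.500·sin(180°/6) = 39.00 mm); After the difference (first − rest): starting from the r=4 cylinder, the r=6.5 cylinder at (3, 12) misses the remaining region (no effect) — boundary = 24.00 mm. Overall, the cross-section is a single solid region. Total boundary length (outer) = 24.00 mm.

24.00 mm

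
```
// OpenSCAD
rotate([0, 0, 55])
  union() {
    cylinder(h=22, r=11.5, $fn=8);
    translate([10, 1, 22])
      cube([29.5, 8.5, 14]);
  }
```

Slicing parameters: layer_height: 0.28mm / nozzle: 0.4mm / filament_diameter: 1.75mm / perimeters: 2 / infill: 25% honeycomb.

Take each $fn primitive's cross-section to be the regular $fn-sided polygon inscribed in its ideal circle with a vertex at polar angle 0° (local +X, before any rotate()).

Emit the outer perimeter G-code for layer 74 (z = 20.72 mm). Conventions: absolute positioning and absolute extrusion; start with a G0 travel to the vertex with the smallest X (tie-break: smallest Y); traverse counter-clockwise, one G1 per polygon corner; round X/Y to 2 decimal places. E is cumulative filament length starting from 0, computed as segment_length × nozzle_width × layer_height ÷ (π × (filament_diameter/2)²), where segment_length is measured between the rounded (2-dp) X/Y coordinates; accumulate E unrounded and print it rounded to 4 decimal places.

At z = 20.72 mm: the r=11.5 cylinder contributes a regular 8-gon of circumradius 11.5; the cube at (10, 1) does not reach this height (z outside [22, 36]); Combining (union): only the r=11.5 cylinder is present, so the union is just that shape — 1 connected region; (whole slice rotated 55° about Z — lengths, areas and connectivity unchanged). The outline is a single polygon with 8 vertices. Extrusion per mm of travel: 0.4 × 0.28 / (π × 0.875²) = 0.046564. Accumulating E over each segment gives final E = 3.2798.

G0 X-11.33 Y-2.00 Z20.72
G1 X-6.60 Y-9.42 E0.4097
G1 X2.00 Y-11.33 E0.8199
G1 X9.42 Y-6.60 E1.2297
G1 X11.33 Y2.00 E1.6399
G1 X6.60 Y9.42 E2.0496
G1 X-2.00 Y11.33 E2.4598
G1 X-9.42 Y6.60 E2.8696
G1 X-11.33 Y-2.00 E3.2798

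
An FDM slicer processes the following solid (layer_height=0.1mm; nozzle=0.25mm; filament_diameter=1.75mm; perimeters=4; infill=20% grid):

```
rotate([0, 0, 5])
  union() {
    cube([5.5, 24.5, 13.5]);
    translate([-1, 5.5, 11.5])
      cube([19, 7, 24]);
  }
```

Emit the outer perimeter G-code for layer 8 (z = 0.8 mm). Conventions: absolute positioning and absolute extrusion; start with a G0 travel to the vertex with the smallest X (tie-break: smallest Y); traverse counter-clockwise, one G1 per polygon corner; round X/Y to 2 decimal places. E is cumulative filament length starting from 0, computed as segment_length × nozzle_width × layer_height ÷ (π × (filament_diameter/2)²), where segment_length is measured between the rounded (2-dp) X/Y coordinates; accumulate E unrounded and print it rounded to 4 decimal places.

At z = 0.8 mm: the cube is present — its section is the full 5.5×24.5 rectangle; the cube at (-1, 5.5) is absent (z outside [11.5, 35.5]); Merging all regions: only the 5.5×24.5 cube is present, so the union is just that shape — 1 connected region; (rotated 5° about Z; rotation is an isometry so areas/perimeters/island counts are preserved). The outline is a single polygon with 4 vertices. Extrusion per mm of travel: 0.25 × 0.1 / (π × 0.875²) = 0.010394. Accumulating E over each segment gives final E = 0.6237.

G0 X-2.14 Y24.41 Z0.80
G1 X0.00 Y0.00 E0.2547
G1 X5.48 Y0.48 E0.3119
G1 X3.34 Y24.89 E0.5665
G1 X-2.14 Y24.41 E0.6237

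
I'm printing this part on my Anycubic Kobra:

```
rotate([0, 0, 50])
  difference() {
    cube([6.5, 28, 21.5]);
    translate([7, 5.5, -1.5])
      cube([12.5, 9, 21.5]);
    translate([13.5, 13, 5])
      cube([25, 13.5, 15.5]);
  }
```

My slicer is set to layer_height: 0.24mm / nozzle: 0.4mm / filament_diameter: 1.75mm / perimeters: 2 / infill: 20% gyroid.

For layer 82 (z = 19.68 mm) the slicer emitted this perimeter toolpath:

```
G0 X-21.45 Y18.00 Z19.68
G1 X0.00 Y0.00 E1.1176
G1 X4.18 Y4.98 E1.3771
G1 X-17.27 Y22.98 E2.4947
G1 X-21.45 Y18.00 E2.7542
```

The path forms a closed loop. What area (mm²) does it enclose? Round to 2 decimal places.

182.06 mm²

Apply the shoelace formula to the sequence of (X, Y) vertices; enclosed area = 182.06 mm².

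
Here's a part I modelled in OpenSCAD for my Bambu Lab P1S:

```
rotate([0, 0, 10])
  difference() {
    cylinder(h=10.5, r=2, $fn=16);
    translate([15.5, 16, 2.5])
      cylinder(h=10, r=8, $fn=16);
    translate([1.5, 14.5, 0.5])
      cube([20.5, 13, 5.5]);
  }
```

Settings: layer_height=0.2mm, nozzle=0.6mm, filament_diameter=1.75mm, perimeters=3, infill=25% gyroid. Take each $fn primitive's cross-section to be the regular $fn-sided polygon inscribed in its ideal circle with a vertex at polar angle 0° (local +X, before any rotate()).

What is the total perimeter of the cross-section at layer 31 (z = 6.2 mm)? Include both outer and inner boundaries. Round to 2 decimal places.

12.49 mm

At z = 6.2 mm: the r=2 cylinder gives a regular 16-gon of circumradius 2 (constant along its height) (perimeter = 2·16·2.000·sin(180°/16) = 12.49 mm); the r=8 cylinder at (15.5, 16) contributes a regular 16-gon of circumradius 8 (perimeter = 2·16·8.000·sin(180°/16) = 49.94 mm); the cube at (1.5, 14.5) is not intersected at this z (z outside [0.5, 6]); Taking the first minus the rest: starting from the r=2 cylinder, the r=8 cylinder at (15.5, 16) misses the remaining region (no effect) — boundary = 12.49 mm; (whole slice rotated 10° about Z — lengths, areas and connectivity unchanged). Overall, the cross-section is a single solid region. Total boundary length (outer) = 12.49 mm.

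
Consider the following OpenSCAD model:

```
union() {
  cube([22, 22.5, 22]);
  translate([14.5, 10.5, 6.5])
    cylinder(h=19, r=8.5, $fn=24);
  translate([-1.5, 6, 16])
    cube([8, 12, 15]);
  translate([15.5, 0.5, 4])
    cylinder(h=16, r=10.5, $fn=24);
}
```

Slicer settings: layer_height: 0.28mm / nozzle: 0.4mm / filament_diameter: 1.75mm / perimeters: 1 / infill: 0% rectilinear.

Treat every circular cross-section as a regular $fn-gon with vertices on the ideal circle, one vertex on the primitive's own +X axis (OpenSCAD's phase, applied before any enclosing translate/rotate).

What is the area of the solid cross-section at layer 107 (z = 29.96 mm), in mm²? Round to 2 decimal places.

96.00 mm²

At z = 29.96 mm: the cube does not reach this height (z outside [0, 22]); the cylinder at (14.5, 10.5) is not intersected at this z (z outside [6.5, 25.5]); the cube at (-1.5, 6) (footprint 8×12) is included at this height (area 96.00 mm²); the cylinder at (15.5, 0.5) is absent (z outside [4, 20]); Merging all regions: only the 8×12 cube at (-1.5, 6) is present, so the union is just that shape — area = 96.00 mm². Overall, the cross-section is a single solid region. Net area = 96.00 mm².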